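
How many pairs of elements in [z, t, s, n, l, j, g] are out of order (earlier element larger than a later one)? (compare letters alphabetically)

21 out-of-order pairs

Count, for each position, how many later elements it exceeds:
z: 6
t: 5
s: 4
n: 3
l: 2
j: 1
g: 0
Sum: 6 + 5 + 4 + 3 + 2 + 1 + 0 = 21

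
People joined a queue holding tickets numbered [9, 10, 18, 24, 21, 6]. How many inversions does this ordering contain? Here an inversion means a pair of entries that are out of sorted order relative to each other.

There are 6 inversions.

Element-by-element contributions:
9 → 6 → 1
10 → 6 → 1
18 → 6 → 1
24 → 21, 6 → 2
21 → 6 → 1
6 → none → 0
Sum: 1 + 1 + 1 + 2 + 1 + 0 = 6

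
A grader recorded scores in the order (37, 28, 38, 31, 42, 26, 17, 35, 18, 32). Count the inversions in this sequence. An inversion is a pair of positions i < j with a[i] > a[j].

Sweep left to right; for each value list the smaller values that follow it:
37 → 28, 31, 26, 17, 35, 18, 32 → 7
28 → 26, 17, 18 → 3
38 → 31, 26, 17, 35, 18, 32 → 6
31 → 26, 17, 18 → 3
42 → 26, 17, 35, 18, 32 → 5
26 → 17, 18 → 2
17 → none → 0
35 → 18, 32 → 2
18 → none → 0
32 → none → 0
Sum: 7 + 3 + 6 + 3 + 5 + 2 + 0 + 2 + 0 + 0 = 28

28 inversions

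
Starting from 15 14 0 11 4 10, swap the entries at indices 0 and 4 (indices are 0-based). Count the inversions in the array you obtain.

Inversions: 6

Positions 0 and 4 hold 15 and 4; after swapping, the array is [4, 14, 0, 11, 15, 10].
Count, for each position, how many later elements it exceeds:
4: 1
14: 3
0: 0
11: 1
15: 1
10: 0
Sum: 1 + 3 + 0 + 1 + 1 + 0 = 6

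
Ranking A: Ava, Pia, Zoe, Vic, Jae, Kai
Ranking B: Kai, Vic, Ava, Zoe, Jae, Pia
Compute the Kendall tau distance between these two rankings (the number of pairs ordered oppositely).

Assign each item its position (1..6) in the first ordering, then rewrite the second ordering as that position sequence:
positions: Ava→1, Pia→2, Zoe→3, Vic→4, Jae→5, Kai→6
second ordering as positions: [6, 4, 1, 3, 5, 2]
Discordant pairs = inversions in this position sequence.
6: 4, 1, 3, 5, 2 → 5
4: 1, 3, 2 → 3
1: 0
3: 2 → 1
5: 2 → 1
2: 0
Total: 5 + 3 + 0 + 1 + 1 + 0 = 10

10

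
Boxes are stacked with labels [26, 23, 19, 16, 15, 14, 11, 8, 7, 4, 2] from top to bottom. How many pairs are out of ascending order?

55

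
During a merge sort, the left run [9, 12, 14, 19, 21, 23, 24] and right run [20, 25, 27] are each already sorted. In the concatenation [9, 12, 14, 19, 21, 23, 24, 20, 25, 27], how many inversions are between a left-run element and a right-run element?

Count, for every r in R, how many entries of L exceed r:
r = 20: 21, 23, 24 → 3
r = 25: none → 0
r = 27: none → 0
Cross-inversions: 3 + 0 + 0 = 3

3 cross-inversions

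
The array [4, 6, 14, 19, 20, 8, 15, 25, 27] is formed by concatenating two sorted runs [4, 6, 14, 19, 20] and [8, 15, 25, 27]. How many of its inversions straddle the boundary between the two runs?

For each element r of the right run, count left-run elements greater than r:
r = 8: 14, 19, 20 → 3
r = 15: 19, 20 → 2
r = 25: none → 0
r = 27: none → 0
Cross-inversions: 3 + 2 + 0 + 0 = 5

5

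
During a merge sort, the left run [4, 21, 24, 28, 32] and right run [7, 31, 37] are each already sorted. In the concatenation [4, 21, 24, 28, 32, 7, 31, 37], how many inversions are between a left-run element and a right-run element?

5

Take each right-half value and tally the left-half values above it:
r = 7: 21, 24, 28, 32 → 4
r = 31: 32 → 1
r = 37: none → 0
Cross-inversions: 4 + 1 + 0 = 5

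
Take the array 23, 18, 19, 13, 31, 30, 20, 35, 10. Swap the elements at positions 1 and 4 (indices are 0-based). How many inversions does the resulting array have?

Positions 1 and 4 hold 18 and 31; after swapping, the array is [23, 31, 19, 13, 18, 30, 20, 35, 10].
For each element, count later entries that are smaller:
23 → 19, 13, 18, 20, 10 → 5
31 → 19, 13, 18, 30, 20, 10 → 6
19 → 13, 18, 10 → 3
13 → 10 → 1
18 → 10 → 1
30 → 20, 10 → 2
20 → 10 → 1
35 → 10 → 1
10 → none → 0
Sum: 5 + 6 + 3 + 1 + 1 + 2 + 1 + 1 + 0 = 20

20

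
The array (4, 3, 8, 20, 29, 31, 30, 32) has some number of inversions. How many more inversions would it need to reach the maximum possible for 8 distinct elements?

Maximum inversions for 8 distinct elements is C(8, 2) = 8·7/2 = 28.
Current inversions — for each element, count later smaller elements:
4: 1
3: 0
8: 0
20: 0
29: 0
31: 1
30: 0
32: 0
Current total: 1 + 0 + 0 + 0 + 0 + 1 + 0 + 0 = 2
Shortfall: 28 − 2 = 26

26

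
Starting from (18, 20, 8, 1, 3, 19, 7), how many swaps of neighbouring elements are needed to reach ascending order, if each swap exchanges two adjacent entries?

13

Each adjacent swap fixes exactly one inversion, so the minimum swap count equals the number of inversions.
Count inversions — for each element, later elements that are smaller:
18: 8, 1, 3, 7 → 4
20: 8, 1, 3, 19, 7 → 5
8: 1, 3, 7 → 3
1: none → 0
3: none → 0
19: 7 → 1
7: none → 0
Total inversions: 4 + 5 + 3 + 0 + 0 + 1 + 0 = 13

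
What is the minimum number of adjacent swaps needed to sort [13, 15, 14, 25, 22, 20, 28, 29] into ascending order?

4

Minimum adjacent swaps = number of inversions (each swap of adjacent out-of-order elements removes one inversion and no swap can remove more).
Count inversions — for each element, later elements that are smaller:
13: none → 0
15: 14 → 1
14: none → 0
25: 22, 20 → 2
22: 20 → 1
20: none → 0
28: none → 0
29: none → 0
Total inversions: 0 + 1 + 0 + 2 + 1 + 0 + 0 + 0 = 4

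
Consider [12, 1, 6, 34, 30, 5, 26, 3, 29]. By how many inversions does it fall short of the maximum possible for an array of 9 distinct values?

19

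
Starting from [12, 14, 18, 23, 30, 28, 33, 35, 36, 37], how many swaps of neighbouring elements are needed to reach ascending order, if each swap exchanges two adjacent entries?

Each adjacent swap fixes exactly one inversion, so the minimum swap count equals the number of inversions.
Count inversions — for each element, later elements that are smaller:
12: none → 0
14: none → 0
18: none → 0
23: none → 0
30: 28 → 1
28: none → 0
33: none → 0
35: none → 0
36: none → 0
37: none → 0
Total inversions: 0 + 0 + 0 + 0 + 1 + 0 + 0 + 0 + 0 + 0 = 1

Adjacent swaps: 1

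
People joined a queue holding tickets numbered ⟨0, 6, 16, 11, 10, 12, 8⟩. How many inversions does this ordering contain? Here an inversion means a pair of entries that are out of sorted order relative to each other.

8

Out-of-order index pairs (1-indexed):
(3,4): 16 > 11
(3,5): 16 > 10
(3,6): 16 > 12
(3,7): 16 > 8
(4,5): 11 > 10
(4,7): 11 > 8
(5,7): 10 > 8
(6,7): 12 > 8
That's 8 pairs.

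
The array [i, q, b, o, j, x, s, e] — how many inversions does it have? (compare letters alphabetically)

Count, for each position, how many later elements it exceeds:
i → b, e → 2
q → b, o, j, e → 4
b → none → 0
o → j, e → 2
j → e → 1
x → s, e → 2
s → e → 1
e → none → 0
Sum: 2 + 4 + 0 + 2 + 1 + 2 + 1 + 0 = 12

12 out-of-order pairs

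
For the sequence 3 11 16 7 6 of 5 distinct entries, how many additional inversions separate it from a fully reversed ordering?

Maximum inversions for 5 distinct elements is C(5, 2) = 5·4/2 = 10.
Current inversions — for each element, count later smaller elements:
3: 0
11: 2
16: 2
7: 1
6: 0
Current total: 0 + 2 + 2 + 1 + 0 = 5
Shortfall: 10 − 5 = 5

5 inversions short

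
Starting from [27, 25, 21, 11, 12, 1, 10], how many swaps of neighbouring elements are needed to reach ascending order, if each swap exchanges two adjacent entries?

19 swaps

Minimum adjacent swaps = number of inversions (each swap of adjacent out-of-order elements removes one inversion and no swap can remove more).
Count inversions — for each element, later elements that are smaller:
27: 25, 21, 11, 12, 1, 10 → 6
25: 21, 11, 12, 1, 10 → 5
21: 11, 12, 1, 10 → 4
11: 1, 10 → 2
12: 1, 10 → 2
1: none → 0
10: none → 0
Total inversions: 6 + 5 + 4 + 2 + 2 + 0 + 0 = 19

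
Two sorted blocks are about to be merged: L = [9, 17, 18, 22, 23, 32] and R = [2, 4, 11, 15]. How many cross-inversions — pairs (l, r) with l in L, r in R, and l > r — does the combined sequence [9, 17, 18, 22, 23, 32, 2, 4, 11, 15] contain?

For each element r of the right run, count left-run elements greater than r:
r = 2: 9, 17, 18, 22, 23, 32 → 6
r = 4: 9, 17, 18, 22, 23, 32 → 6
r = 11: 17, 18, 22, 23, 32 → 5
r = 15: 17, 18, 22, 23, 32 → 5
Cross-inversions: 6 + 6 + 5 + 5 = 22

Split inversions: 22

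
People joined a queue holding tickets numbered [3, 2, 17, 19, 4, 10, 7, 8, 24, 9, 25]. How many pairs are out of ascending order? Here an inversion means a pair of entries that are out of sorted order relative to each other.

Inversions: 15

For each element, count later entries that are smaller:
3: 1
2: 0
17: 5
19: 5
4: 0
10: 3
7: 0
8: 0
24: 1
9: 0
25: 0
Sum: 1 + 0 + 5 + 5 + 0 + 3 + 0 + 0 + 1 + 0 + 0 = 15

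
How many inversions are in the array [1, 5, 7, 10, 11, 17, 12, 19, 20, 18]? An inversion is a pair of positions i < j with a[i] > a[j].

3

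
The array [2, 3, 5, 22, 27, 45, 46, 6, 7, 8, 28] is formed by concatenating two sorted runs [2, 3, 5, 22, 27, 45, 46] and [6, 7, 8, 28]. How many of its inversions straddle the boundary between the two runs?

There are 14 split inversions.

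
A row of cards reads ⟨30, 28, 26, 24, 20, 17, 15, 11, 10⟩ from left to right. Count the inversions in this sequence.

36

For each element, count later entries that are smaller:
30: 8
28: 7
26: 6
24: 5
20: 4
17: 3
15: 2
11: 1
10: 0
Sum: 8 + 7 + 6 + 5 + 4 + 3 + 2 + 1 + 0 = 36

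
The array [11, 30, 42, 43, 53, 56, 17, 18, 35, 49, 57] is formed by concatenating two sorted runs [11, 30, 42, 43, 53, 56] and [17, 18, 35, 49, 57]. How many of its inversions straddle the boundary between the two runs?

Cross-inversions: 16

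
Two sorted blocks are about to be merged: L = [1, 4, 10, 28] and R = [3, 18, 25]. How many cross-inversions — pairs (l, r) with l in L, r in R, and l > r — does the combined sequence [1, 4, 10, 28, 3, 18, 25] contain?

5

For each element r of the right run, count left-run elements greater than r:
r = 3: 4, 10, 28 → 3
r = 18: 28 → 1
r = 25: 28 → 1
Cross-inversions: 3 + 1 + 1 = 5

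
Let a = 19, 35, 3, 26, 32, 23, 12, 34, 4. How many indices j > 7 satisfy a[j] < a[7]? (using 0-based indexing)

The element at index 7 is 34.
Elements after it: 4
Those smaller than 34: 4

1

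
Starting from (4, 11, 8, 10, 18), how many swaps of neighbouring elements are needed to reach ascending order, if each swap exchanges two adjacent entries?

Swaps: 2

The minimum number of adjacent swaps to sort an array equals its inversion count, since every such swap removes exactly one inversion.
Count inversions — for each element, later elements that are smaller:
4: none → 0
11: 8, 10 → 2
8: none → 0
10: none → 0
18: none → 0
Total inversions: 0 + 2 + 0 + 0 + 0 = 2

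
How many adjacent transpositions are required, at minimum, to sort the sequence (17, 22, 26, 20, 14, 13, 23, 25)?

13

Minimum adjacent swaps = number of inversions (each swap of adjacent out-of-order elements removes one inversion and no swap can remove more).
Count inversions — for each element, later elements that are smaller:
17: 14, 13 → 2
22: 20, 14, 13 → 3
26: 20, 14, 13, 23, 25 → 5
20: 14, 13 → 2
14: 13 → 1
13: none → 0
23: none → 0
25: none → 0
Total inversions: 2 + 3 + 5 + 2 + 1 + 0 + 0 + 0 = 13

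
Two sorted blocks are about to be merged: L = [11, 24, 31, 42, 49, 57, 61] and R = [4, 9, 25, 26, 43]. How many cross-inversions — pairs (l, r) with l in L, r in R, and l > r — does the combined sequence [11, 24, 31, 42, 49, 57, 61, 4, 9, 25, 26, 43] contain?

27

Take each right-half value and tally the left-half values above it:
r = 4: 11, 24, 31, 42, 49, 57, 61 → 7
r = 9: 11, 24, 31, 42, 49, 57, 61 → 7
r = 25: 31, 42, 49, 57, 61 → 5
r = 26: 31, 42, 49, 57, 61 → 5
r = 43: 49, 57, 61 → 3
Cross-inversions: 7 + 7 + 5 + 5 + 3 = 27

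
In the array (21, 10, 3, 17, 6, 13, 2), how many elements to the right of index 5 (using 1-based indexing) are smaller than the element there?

1 such element

The element at index 5 is 6.
Elements after it: 13, 2
Those smaller than 6: 2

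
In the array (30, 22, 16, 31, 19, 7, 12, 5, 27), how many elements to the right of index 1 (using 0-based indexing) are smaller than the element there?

The element at index 1 is 22.
Elements after it: 16, 31, 19, 7, 12, 5, 27
Those smaller than 22: 16, 19, 7, 12, 5

5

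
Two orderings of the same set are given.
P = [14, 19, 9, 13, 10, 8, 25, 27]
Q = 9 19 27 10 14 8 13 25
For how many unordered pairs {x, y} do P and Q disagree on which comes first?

11 disagreeing pairs

Assign each item its position (1..8) in the first ordering, then rewrite the second ordering as that position sequence:
positions: 14→1, 19→2, 9→3, 13→4, 10→5, 8→6, 25→7, 27→8
second ordering as positions: [3, 2, 8, 5, 1, 6, 4, 7]
Discordant pairs = inversions in this position sequence.
3: 2, 1 → 2
2: 1 → 1
8: 5, 1, 6, 4, 7 → 5
5: 1, 4 → 2
1: 0
6: 4 → 1
4: 0
7: 0
Total: 2 + 1 + 5 + 2 + 0 + 1 + 0 + 0 = 11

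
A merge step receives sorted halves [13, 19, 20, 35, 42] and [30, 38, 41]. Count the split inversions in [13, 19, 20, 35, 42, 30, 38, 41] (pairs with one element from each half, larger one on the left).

Take each right-half value and tally the left-half values above it:
r = 30: 35, 42 → 2
r = 38: 42 → 1
r = 41: 42 → 1
Cross-inversions: 2 + 1 + 1 = 4

There are 4 split inversions.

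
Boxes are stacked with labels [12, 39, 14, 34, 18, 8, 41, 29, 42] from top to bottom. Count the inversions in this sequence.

12 inversions

Sweep left to right; for each value list the smaller values that follow it:
12 → 8 → 1
39 → 14, 34, 18, 8, 29 → 5
14 → 8 → 1
34 → 18, 8, 29 → 3
18 → 8 → 1
8 → none → 0
41 → 29 → 1
29 → none → 0
42 → none → 0
Sum: 1 + 5 + 1 + 3 + 1 + 0 + 1 + 0 + 0 = 12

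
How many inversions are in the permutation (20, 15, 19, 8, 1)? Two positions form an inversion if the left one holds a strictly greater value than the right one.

Out-of-order index pairs (0-indexed):
(0,1): 20 > 15
(0,2): 20 > 19
(0,3): 20 > 8
(0,4): 20 > 1
(1,3): 15 > 8
(1,4): 15 > 1
(2,3): 19 > 8
(2,4): 19 > 1
(3,4): 8 > 1
That's 9 pairs.

9 out-of-order pairs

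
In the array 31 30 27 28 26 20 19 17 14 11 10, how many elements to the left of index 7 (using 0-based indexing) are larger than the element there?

The element at index 7 is 17.
Elements before it: 31, 30, 27, 28, 26, 20, 19
Those larger than 17: 31, 30, 27, 28, 26, 20, 19

7 such elements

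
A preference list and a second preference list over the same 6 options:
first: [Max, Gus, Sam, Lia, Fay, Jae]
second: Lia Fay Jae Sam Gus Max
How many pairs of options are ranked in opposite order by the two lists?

There are 12 pairs.

Assign each item its position (1..6) in the first ordering, then rewrite the second ordering as that position sequence:
positions: Max→1, Gus→2, Sam→3, Lia→4, Fay→5, Jae→6
second ordering as positions: [4, 5, 6, 3, 2, 1]
Discordant pairs = inversions in this position sequence.
4: 3, 2, 1 → 3
5: 3, 2, 1 → 3
6: 3, 2, 1 → 3
3: 2, 1 → 2
2: 1 → 1
1: 0
Total: 3 + 3 + 3 + 2 + 1 + 0 = 12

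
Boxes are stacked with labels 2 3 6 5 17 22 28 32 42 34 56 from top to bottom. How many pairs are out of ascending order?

Sweep left to right; for each value list the smaller values that follow it:
2: 0
3: 0
6: 1
5: 0
17: 0
22: 0
28: 0
32: 0
42: 1
34: 0
56: 0
Sum: 0 + 0 + 1 + 0 + 0 + 0 + 0 + 0 + 1 + 0 + 0 = 2

2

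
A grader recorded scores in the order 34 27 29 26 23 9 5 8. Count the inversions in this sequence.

Sweep left to right; for each value list the smaller values that follow it:
34 → 27, 29, 26, 23, 9, 5, 8 → 7
27 → 26, 23, 9, 5, 8 → 5
29 → 26, 23, 9, 5, 8 → 5
26 → 23, 9, 5, 8 → 4
23 → 9, 5, 8 → 3
9 → 5, 8 → 2
5 → none → 0
8 → none → 0
Sum: 7 + 5 + 5 + 4 + 3 + 2 + 0 + 0 = 26

26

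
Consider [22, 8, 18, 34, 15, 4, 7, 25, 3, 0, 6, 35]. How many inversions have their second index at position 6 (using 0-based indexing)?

The element at index 6 is 7.
Elements before it: 22, 8, 18, 34, 15, 4
Those larger than 7: 22, 8, 18, 34, 15

5 such elements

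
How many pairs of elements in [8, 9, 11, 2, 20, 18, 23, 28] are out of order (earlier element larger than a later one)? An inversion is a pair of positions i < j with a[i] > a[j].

4 inversions

Sweep left to right; for each value list the smaller values that follow it:
8: 1
9: 1
11: 1
2: 0
20: 1
18: 0
23: 0
28: 0
Sum: 1 + 1 + 1 + 0 + 1 + 0 + 0 + 0 = 4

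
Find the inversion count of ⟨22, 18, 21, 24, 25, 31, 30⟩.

3 out-of-order pairs

Out-of-order index pairs (1-indexed):
(1,2): 22 > 18
(1,3): 22 > 21
(6,7): 31 > 30
That's 3 pairs.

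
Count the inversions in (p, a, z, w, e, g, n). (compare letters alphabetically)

11 inversions

Inversion pairs (indices are 1-based):
(1,2): p > a
(1,5): p > e
(1,6): p > g
(1,7): p > n
(3,4): z > w
(3,5): z > e
(3,6): z > g
(3,7): z > n
(4,5): w > e
(4,6): w > g
(4,7): w > n
That's 11 pairs.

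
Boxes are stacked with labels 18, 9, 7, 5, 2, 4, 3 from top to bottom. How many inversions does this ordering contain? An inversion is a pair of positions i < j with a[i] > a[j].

19

For each element, count later entries that are smaller:
18: 6
9: 5
7: 4
5: 3
2: 0
4: 1
3: 0
Sum: 6 + 5 + 4 + 3 + 0 + 1 + 0 = 19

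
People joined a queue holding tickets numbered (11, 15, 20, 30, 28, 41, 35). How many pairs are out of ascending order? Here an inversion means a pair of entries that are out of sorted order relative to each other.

For each element, count later entries that are smaller:
11 → none → 0
15 → none → 0
20 → none → 0
30 → 28 → 1
28 → none → 0
41 → 35 → 1
35 → none → 0
Sum: 0 + 0 + 0 + 1 + 0 + 1 + 0 = 2

2 out-of-order pairs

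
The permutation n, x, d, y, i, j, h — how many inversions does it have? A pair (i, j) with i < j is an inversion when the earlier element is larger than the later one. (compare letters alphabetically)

There are 13 out-of-order pairs.

Sweep left to right; for each value list the smaller values that follow it:
n → d, i, j, h → 4
x → d, i, j, h → 4
d → none → 0
y → i, j, h → 3
i → h → 1
j → h → 1
h → none → 0
Sum: 4 + 4 + 0 + 3 + 1 + 1 + 0 = 13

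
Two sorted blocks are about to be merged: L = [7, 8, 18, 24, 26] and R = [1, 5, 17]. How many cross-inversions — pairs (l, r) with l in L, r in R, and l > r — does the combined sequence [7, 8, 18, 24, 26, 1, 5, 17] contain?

13 cross-inversions

Take each right-half value and tally the left-half values above it:
r = 1: 7, 8, 18, 24, 26 → 5
r = 5: 7, 8, 18, 24, 26 → 5
r = 17: 18, 24, 26 → 3
Cross-inversions: 5 + 5 + 3 = 13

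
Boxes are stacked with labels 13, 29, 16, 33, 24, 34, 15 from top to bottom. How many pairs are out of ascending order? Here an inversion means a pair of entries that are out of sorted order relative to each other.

There are 8 out-of-order pairs.

Sweep left to right; for each value list the smaller values that follow it:
13 → none → 0
29 → 16, 24, 15 → 3
16 → 15 → 1
33 → 24, 15 → 2
24 → 15 → 1
34 → 15 → 1
15 → none → 0
Sum: 0 + 3 + 1 + 2 + 1 + 1 + 0 = 8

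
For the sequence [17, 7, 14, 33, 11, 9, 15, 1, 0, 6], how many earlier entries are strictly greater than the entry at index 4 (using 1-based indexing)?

0

The element at index 4 is 33.
Elements before it: 17, 7, 14
None of them are larger than 33.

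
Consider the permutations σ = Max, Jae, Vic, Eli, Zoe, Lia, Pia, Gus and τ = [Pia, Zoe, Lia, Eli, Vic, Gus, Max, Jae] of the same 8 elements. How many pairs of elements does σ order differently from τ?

21

Assign each item its position (1..8) in the first ordering, then rewrite the second ordering as that position sequence:
positions: Max→1, Jae→2, Vic→3, Eli→4, Zoe→5, Lia→6, Pia→7, Gus→8
second ordering as positions: [7, 5, 6, 4, 3, 8, 1, 2]
Discordant pairs = inversions in this position sequence.
7: 5, 6, 4, 3, 1, 2 → 6
5: 4, 3, 1, 2 → 4
6: 4, 3, 1, 2 → 4
4: 3, 1, 2 → 3
3: 1, 2 → 2
8: 1, 2 → 2
1: 0
2: 0
Total: 6 + 4 + 4 + 3 + 2 + 2 + 0 + 0 = 21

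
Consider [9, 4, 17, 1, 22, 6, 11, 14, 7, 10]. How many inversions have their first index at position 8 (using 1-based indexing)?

The element at index 8 is 14.
Elements after it: 7, 10
Those smaller than 14: 7, 10

2 such elements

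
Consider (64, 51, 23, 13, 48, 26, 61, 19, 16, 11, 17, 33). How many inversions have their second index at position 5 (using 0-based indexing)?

3

The element at index 5 is 26.
Elements before it: 64, 51, 23, 13, 48
Those larger than 26: 64, 51, 48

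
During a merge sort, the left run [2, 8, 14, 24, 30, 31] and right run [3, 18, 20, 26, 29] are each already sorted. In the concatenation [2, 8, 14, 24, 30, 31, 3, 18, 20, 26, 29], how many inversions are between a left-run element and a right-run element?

For each element r of the right run, count left-run elements greater than r:
r = 3: 8, 14, 24, 30, 31 → 5
r = 18: 24, 30, 31 → 3
r = 20: 24, 30, 31 → 3
r = 26: 30, 31 → 2
r = 29: 30, 31 → 2
Cross-inversions: 5 + 3 + 3 + 2 + 2 = 15

15 split inversions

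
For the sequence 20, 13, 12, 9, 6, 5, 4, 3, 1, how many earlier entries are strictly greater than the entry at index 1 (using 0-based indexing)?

1

The element at index 1 is 13.
Elements before it: 20
Those larger than 13: 20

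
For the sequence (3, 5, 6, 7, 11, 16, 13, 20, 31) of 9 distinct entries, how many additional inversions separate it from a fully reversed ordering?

Maximum inversions for 9 distinct elements is C(9, 2) = 9·8/2 = 36.
Current inversions — for each element, count later smaller elements:
3: 0
5: 0
6: 0
7: 0
11: 0
16: 1
13: 0
20: 0
31: 0
Current total: 0 + 0 + 0 + 0 + 0 + 1 + 0 + 0 + 0 = 1
Shortfall: 36 − 1 = 35

35 inversions short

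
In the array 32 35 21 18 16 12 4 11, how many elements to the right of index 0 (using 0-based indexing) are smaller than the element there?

6

The element at index 0 is 32.
Elements after it: 35, 21, 18, 16, 12, 4, 11
Those smaller than 32: 21, 18, 16, 12, 4, 11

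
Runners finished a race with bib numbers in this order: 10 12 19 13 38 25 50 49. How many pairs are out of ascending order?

3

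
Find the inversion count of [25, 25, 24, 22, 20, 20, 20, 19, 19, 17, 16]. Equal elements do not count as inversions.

Count, for each position, how many later elements it exceeds:
25: 9
25: 9
24: 8
22: 7
20: 4
20: 4
20: 4
19: 2
19: 2
17: 1
16: 0
Sum: 9 + 9 + 8 + 7 + 4 + 4 + 4 + 2 + 2 + 1 + 0 = 50

50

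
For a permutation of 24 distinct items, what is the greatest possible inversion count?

The maximum occurs when the array is in strictly decreasing order: every one of the C(24, 2) pairs is inverted.
C(24, 2) = 24·23/2 = 276

276 inversions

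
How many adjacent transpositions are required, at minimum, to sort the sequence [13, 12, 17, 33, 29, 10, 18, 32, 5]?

The minimum number of adjacent swaps to sort an array equals its inversion count, since every such swap removes exactly one inversion.
Count inversions — for each element, later elements that are smaller:
13: 12, 10, 5 → 3
12: 10, 5 → 2
17: 10, 5 → 2
33: 29, 10, 18, 32, 5 → 5
29: 10, 18, 5 → 3
10: 5 → 1
18: 5 → 1
32: 5 → 1
5: none → 0
Total inversions: 3 + 2 + 2 + 5 + 3 + 1 + 1 + 1 + 0 = 18

18 swaps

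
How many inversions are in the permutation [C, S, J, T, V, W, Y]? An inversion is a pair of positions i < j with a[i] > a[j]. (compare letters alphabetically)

There is 1 inversion.

Count, for each position, how many later elements it exceeds:
C: 0
S: 1
J: 0
T: 0
V: 0
W: 0
Y: 0
Sum: 0 + 1 + 0 + 0 + 0 + 0 + 0 = 1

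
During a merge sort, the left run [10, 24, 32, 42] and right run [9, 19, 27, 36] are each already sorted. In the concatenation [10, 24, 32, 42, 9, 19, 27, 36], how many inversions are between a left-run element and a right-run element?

10

Take each right-half value and tally the left-half values above it:
r = 9: 10, 24, 32, 42 → 4
r = 19: 24, 32, 42 → 3
r = 27: 32, 42 → 2
r = 36: 42 → 1
Cross-inversions: 4 + 3 + 2 + 1 = 10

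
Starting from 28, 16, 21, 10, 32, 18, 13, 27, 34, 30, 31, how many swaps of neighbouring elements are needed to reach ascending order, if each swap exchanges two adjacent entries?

19

Minimum adjacent swaps = number of inversions (each swap of adjacent out-of-order elements removes one inversion and no swap can remove more).
Count inversions — for each element, later elements that are smaller:
28: 16, 21, 10, 18, 13, 27 → 6
16: 10, 13 → 2
21: 10, 18, 13 → 3
10: none → 0
32: 18, 13, 27, 30, 31 → 5
18: 13 → 1
13: none → 0
27: none → 0
34: 30, 31 → 2
30: none → 0
31: none → 0
Total inversions: 6 + 2 + 3 + 0 + 5 + 1 + 0 + 0 + 2 + 0 + 0 = 19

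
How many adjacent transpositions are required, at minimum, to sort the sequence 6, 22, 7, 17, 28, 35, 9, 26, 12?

The minimum number of adjacent swaps to sort an array equals its inversion count, since every such swap removes exactly one inversion.
Count inversions — for each element, later elements that are smaller:
6: none → 0
22: 7, 17, 9, 12 → 4
7: none → 0
17: 9, 12 → 2
28: 9, 26, 12 → 3
35: 9, 26, 12 → 3
9: none → 0
26: 12 → 1
12: none → 0
Total inversions: 0 + 4 + 0 + 2 + 3 + 3 + 0 + 1 + 0 = 13

13 adjacent swaps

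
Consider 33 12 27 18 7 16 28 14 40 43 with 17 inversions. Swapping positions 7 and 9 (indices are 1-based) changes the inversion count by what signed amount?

Positions 7 and 9 hold 28 and 40; after swapping, the array is [33, 12, 27, 18, 7, 16, 40, 14, 28, 43].
Count, for each position, how many later elements it exceeds:
33: 7
12: 1
27: 4
18: 3
7: 0
16: 1
40: 2
14: 0
28: 0
43: 0
Sum: 7 + 1 + 4 + 3 + 0 + 1 + 2 + 0 + 0 + 0 = 18
Change: 18 − 17 = +1

+1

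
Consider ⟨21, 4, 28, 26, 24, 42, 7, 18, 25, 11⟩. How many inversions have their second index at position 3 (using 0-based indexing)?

The element at index 3 is 26.
Elements before it: 21, 4, 28
Those larger than 26: 28

1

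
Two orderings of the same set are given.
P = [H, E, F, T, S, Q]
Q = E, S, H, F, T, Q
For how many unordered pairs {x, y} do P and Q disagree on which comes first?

4 disagreeing pairs

Assign each item its position (1..6) in the first ordering, then rewrite the second ordering as that position sequence:
positions: H→1, E→2, F→3, T→4, S→5, Q→6
second ordering as positions: [2, 5, 1, 3, 4, 6]
Discordant pairs = inversions in this position sequence.
2: 1 → 1
5: 1, 3, 4 → 3
1: 0
3: 0
4: 0
6: 0
Total: 1 + 3 + 0 + 0 + 0 + 0 = 4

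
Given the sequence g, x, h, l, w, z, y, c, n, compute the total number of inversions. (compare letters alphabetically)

Count, for each position, how many later elements it exceeds:
g → c → 1
x → h, l, w, c, n → 5
h → c → 1
l → c → 1
w → c, n → 2
z → y, c, n → 3
y → c, n → 2
c → none → 0
n → none → 0
Sum: 1 + 5 + 1 + 1 + 2 + 3 + 2 + 0 + 0 = 15

Out-of-order pairs: 15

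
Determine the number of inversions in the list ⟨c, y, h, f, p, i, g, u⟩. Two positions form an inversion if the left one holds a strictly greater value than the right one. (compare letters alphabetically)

Element-by-element contributions:
c → none → 0
y → h, f, p, i, g, u → 6
h → f, g → 2
f → none → 0
p → i, g → 2
i → g → 1
g → none → 0
u → none → 0
Sum: 0 + 6 + 2 + 0 + 2 + 1 + 0 + 0 = 11

Inversions: 11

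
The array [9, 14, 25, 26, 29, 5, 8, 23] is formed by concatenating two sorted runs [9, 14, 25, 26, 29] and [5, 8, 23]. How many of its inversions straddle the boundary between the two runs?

There are 13 split inversions.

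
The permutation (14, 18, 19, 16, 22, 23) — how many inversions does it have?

Sweep left to right; for each value list the smaller values that follow it:
14 → none → 0
18 → 16 → 1
19 → 16 → 1
16 → none → 0
22 → none → 0
23 → none → 0
Sum: 0 + 1 + 1 + 0 + 0 + 0 = 2

2 inversions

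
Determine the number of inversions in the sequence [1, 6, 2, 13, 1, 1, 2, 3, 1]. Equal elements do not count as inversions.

16

For each element, count later entries that are smaller:
1 → none → 0
6 → 2, 1, 1, 2, 3, 1 → 6
2 → 1, 1, 1 → 3
13 → 1, 1, 2, 3, 1 → 5
1 → none → 0
1 → none → 0
2 → 1 → 1
3 → 1 → 1
1 → none → 0
Sum: 0 + 6 + 3 + 5 + 0 + 0 + 1 + 1 + 0 = 16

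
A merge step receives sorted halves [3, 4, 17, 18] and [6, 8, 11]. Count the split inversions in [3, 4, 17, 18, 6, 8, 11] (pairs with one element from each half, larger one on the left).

6

Take each right-half value and tally the left-half values above it:
r = 6: 17, 18 → 2
r = 8: 17, 18 → 2
r = 11: 17, 18 → 2
Cross-inversions: 2 + 2 + 2 = 6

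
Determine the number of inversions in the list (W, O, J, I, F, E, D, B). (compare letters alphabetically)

28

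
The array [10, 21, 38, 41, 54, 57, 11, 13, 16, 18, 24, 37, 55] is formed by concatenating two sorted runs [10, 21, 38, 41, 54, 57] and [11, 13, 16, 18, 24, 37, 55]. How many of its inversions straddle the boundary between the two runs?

Count, for every r in R, how many entries of L exceed r:
r = 11: 21, 38, 41, 54, 57 → 5
r = 13: 21, 38, 41, 54, 57 → 5
r = 16: 21, 38, 41, 54, 57 → 5
r = 18: 21, 38, 41, 54, 57 → 5
r = 24: 38, 41, 54, 57 → 4
r = 37: 38, 41, 54, 57 → 4
r = 55: 57 → 1
Cross-inversions: 5 + 5 + 5 + 5 + 4 + 4 + 1 = 29

29 split inversions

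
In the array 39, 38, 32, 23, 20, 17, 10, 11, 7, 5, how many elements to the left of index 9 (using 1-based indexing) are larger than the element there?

8

The element at index 9 is 7.
Elements before it: 39, 38, 32, 23, 20, 17, 10, 11
Those larger than 7: 39, 38, 32, 23, 20, 17, 10, 11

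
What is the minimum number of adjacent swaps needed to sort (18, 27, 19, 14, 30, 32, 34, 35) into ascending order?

Swaps: 4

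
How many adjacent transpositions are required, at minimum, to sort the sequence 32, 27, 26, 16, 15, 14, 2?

Minimum adjacent swaps = number of inversions (each swap of adjacent out-of-order elements removes one inversion and no swap can remove more).
Count inversions — for each element, later elements that are smaller:
32: 27, 26, 16, 15, 14, 2 → 6
27: 26, 16, 15, 14, 2 → 5
26: 16, 15, 14, 2 → 4
16: 15, 14, 2 → 3
15: 14, 2 → 2
14: 2 → 1
2: none → 0
Total inversions: 6 + 5 + 4 + 3 + 2 + 1 + 0 = 21

21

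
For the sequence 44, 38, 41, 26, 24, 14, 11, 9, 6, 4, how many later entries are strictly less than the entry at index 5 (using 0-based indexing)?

4

The element at index 5 is 14.
Elements after it: 11, 9, 6, 4
Those smaller than 14: 11, 9, 6, 4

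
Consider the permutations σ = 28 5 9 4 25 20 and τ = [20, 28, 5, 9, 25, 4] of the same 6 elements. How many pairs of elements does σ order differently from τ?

6

Assign each item its position (1..6) in the first ordering, then rewrite the second ordering as that position sequence:
positions: 28→1, 5→2, 9→3, 4→4, 25→5, 20→6
second ordering as positions: [6, 1, 2, 3, 5, 4]
Discordant pairs = inversions in this position sequence.
6: 1, 2, 3, 5, 4 → 5
1: 0
2: 0
3: 0
5: 4 → 1
4: 0
Total: 5 + 0 + 0 + 0 + 1 + 0 = 6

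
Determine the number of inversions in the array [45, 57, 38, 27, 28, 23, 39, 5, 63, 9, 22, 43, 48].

For each element, count later entries that are smaller:
45 → 38, 27, 28, 23, 39, 5, 9, 22, 43 → 9
57 → 38, 27, 28, 23, 39, 5, 9, 22, 43, 48 → 10
38 → 27, 28, 23, 5, 9, 22 → 6
27 → 23, 5, 9, 22 → 4
28 → 23, 5, 9, 22 → 4
23 → 5, 9, 22 → 3
39 → 5, 9, 22 → 3
5 → none → 0
63 → 9, 22, 43, 48 → 4
9 → none → 0
22 → none → 0
43 → none → 0
48 → none → 0
Sum: 9 + 10 + 6 + 4 + 4 + 3 + 3 + 0 + 4 + 0 + 0 + 0 + 0 = 43

43 out-of-order pairs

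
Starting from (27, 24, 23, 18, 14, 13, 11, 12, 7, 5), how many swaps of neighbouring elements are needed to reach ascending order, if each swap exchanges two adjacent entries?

44 swaps

The minimum number of adjacent swaps to sort an array equals its inversion count, since every such swap removes exactly one inversion.
Count inversions — for each element, later elements that are smaller:
27: 24, 23, 18, 14, 13, 11, 12, 7, 5 → 9
24: 23, 18, 14, 13, 11, 12, 7, 5 → 8
23: 18, 14, 13, 11, 12, 7, 5 → 7
18: 14, 13, 11, 12, 7, 5 → 6
14: 13, 11, 12, 7, 5 → 5
13: 11, 12, 7, 5 → 4
11: 7, 5 → 2
12: 7, 5 → 2
7: 5 → 1
5: none → 0
Total inversions: 9 + 8 + 7 + 6 + 5 + 4 + 2 + 2 + 1 + 0 = 44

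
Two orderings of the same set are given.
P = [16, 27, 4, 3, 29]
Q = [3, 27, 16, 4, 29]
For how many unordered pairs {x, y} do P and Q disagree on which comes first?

Assign each item its position (1..5) in the first ordering, then rewrite the second ordering as that position sequence:
positions: 16→1, 27→2, 4→3, 3→4, 29→5
second ordering as positions: [4, 2, 1, 3, 5]
Discordant pairs = inversions in this position sequence.
4: 2, 1, 3 → 3
2: 1 → 1
1: 0
3: 0
5: 0
Total: 3 + 1 + 0 + 0 + 0 = 4

Disagreeing pairs: 4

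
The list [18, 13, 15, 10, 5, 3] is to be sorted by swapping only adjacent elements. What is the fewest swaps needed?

14

The minimum number of adjacent swaps to sort an array equals its inversion count, since every such swap removes exactly one inversion.
Count inversions — for each element, later elements that are smaller:
18: 13, 15, 10, 5, 3 → 5
13: 10, 5, 3 → 3
15: 10, 5, 3 → 3
10: 5, 3 → 2
5: 3 → 1
3: none → 0
Total inversions: 5 + 3 + 3 + 2 + 1 + 0 = 14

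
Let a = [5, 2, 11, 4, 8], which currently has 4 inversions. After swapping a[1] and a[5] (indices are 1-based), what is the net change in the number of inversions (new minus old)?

+1

Positions 1 and 5 hold 5 and 8; after swapping, the array is [8, 2, 11, 4, 5].
Sweep left to right; for each value list the smaller values that follow it:
8: 3
2: 0
11: 2
4: 0
5: 0
Sum: 3 + 0 + 2 + 0 + 0 = 5
Change: 5 − 4 = +1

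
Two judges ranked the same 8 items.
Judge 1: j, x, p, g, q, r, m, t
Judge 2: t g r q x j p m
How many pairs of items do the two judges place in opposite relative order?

Assign each item its position (1..8) in the first ordering, then rewrite the second ordering as that position sequence:
positions: j→1, x→2, p→3, g→4, q→5, r→6, m→7, t→8
second ordering as positions: [8, 4, 6, 5, 2, 1, 3, 7]
Discordant pairs = inversions in this position sequence.
8: 4, 6, 5, 2, 1, 3, 7 → 7
4: 2, 1, 3 → 3
6: 5, 2, 1, 3 → 4
5: 2, 1, 3 → 3
2: 1 → 1
1: 0
3: 0
7: 0
Total: 7 + 3 + 4 + 3 + 1 + 0 + 0 + 0 = 18

18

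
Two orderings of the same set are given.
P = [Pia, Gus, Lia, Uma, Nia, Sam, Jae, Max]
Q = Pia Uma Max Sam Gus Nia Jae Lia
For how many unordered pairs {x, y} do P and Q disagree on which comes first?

12 disagreeing pairs

Assign each item its position (1..8) in the first ordering, then rewrite the second ordering as that position sequence:
positions: Pia→1, Gus→2, Lia→3, Uma→4, Nia→5, Sam→6, Jae→7, Max→8
second ordering as positions: [1, 4, 8, 6, 2, 5, 7, 3]
Discordant pairs = inversions in this position sequence.
1: 0
4: 2, 3 → 2
8: 6, 2, 5, 7, 3 → 5
6: 2, 5, 3 → 3
2: 0
5: 3 → 1
7: 3 → 1
3: 0
Total: 0 + 2 + 5 + 3 + 0 + 1 + 1 + 0 = 12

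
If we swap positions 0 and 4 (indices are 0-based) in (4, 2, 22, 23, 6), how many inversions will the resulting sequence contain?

4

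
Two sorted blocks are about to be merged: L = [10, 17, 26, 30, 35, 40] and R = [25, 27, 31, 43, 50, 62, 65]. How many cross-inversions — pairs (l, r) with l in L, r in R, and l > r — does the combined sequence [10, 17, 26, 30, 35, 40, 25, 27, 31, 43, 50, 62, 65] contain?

9

Take each right-half value and tally the left-half values above it:
r = 25: 26, 30, 35, 40 → 4
r = 27: 30, 35, 40 → 3
r = 31: 35, 40 → 2
r = 43: none → 0
r = 50: none → 0
r = 62: none → 0
r = 65: none → 0
Cross-inversions: 4 + 3 + 2 + 0 + 0 + 0 + 0 = 9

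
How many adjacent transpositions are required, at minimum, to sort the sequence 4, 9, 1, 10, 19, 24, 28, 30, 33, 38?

Each adjacent swap fixes exactly one inversion, so the minimum swap count equals the number of inversions.
Count inversions — for each element, later elements that are smaller:
4: 1 → 1
9: 1 → 1
1: none → 0
10: none → 0
19: none → 0
24: none → 0
28: none → 0
30: none → 0
33: none → 0
38: none → 0
Total inversions: 1 + 1 + 0 + 0 + 0 + 0 + 0 + 0 + 0 + 0 = 2

2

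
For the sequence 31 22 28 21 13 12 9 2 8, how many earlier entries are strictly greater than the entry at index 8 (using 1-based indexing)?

The element at index 8 is 2.
Elements before it: 31, 22, 28, 21, 13, 12, 9
Those larger than 2: 31, 22, 28, 21, 13, 12, 9

7 such elements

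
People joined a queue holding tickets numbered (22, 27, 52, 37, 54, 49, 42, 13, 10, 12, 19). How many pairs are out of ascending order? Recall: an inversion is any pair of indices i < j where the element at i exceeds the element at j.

Count, for each position, how many later elements it exceeds:
22: 4
27: 4
52: 7
37: 4
54: 6
49: 5
42: 4
13: 2
10: 0
12: 0
19: 0
Sum: 4 + 4 + 7 + 4 + 6 + 5 + 4 + 2 + 0 + 0 + 0 = 36

Inversions: 36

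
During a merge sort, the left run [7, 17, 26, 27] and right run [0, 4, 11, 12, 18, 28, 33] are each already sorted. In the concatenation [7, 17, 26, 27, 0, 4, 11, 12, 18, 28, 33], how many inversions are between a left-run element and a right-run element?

16 split inversions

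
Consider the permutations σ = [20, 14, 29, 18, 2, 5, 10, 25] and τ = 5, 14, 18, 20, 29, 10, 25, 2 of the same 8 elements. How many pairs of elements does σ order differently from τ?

10

Assign each item its position (1..8) in the first ordering, then rewrite the second ordering as that position sequence:
positions: 20→1, 14→2, 29→3, 18→4, 2→5, 5→6, 10→7, 25→8
second ordering as positions: [6, 2, 4, 1, 3, 7, 8, 5]
Discordant pairs = inversions in this position sequence.
6: 2, 4, 1, 3, 5 → 5
2: 1 → 1
4: 1, 3 → 2
1: 0
3: 0
7: 5 → 1
8: 5 → 1
5: 0
Total: 5 + 1 + 2 + 0 + 0 + 1 + 1 + 0 = 10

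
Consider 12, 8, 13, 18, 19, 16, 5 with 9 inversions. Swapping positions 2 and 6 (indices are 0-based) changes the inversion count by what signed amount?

-1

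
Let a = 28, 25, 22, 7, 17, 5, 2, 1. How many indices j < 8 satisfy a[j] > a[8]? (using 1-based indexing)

7 such elements

The element at index 8 is 1.
Elements before it: 28, 25, 22, 7, 17, 5, 2
Those larger than 1: 28, 25, 22, 7, 17, 5, 2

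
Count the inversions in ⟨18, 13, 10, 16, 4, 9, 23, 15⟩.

Element-by-element contributions:
18: 6
13: 3
10: 2
16: 3
4: 0
9: 0
23: 1
15: 0
Sum: 6 + 3 + 2 + 3 + 0 + 0 + 1 + 0 = 15

Out-of-order pairs: 15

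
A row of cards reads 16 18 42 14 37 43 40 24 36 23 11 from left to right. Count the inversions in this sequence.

Count, for each position, how many later elements it exceeds:
16: 2
18: 2
42: 7
14: 1
37: 4
43: 5
40: 4
24: 2
36: 2
23: 1
11: 0
Sum: 2 + 2 + 7 + 1 + 4 + 5 + 4 + 2 + 2 + 1 + 0 = 30

30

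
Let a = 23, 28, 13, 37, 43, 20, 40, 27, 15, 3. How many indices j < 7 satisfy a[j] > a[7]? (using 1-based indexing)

The element at index 7 is 40.
Elements before it: 23, 28, 13, 37, 43, 20
Those larger than 40: 43

1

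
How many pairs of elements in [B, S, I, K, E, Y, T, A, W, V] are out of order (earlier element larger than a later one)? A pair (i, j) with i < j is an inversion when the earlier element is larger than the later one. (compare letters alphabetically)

Inversions: 16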